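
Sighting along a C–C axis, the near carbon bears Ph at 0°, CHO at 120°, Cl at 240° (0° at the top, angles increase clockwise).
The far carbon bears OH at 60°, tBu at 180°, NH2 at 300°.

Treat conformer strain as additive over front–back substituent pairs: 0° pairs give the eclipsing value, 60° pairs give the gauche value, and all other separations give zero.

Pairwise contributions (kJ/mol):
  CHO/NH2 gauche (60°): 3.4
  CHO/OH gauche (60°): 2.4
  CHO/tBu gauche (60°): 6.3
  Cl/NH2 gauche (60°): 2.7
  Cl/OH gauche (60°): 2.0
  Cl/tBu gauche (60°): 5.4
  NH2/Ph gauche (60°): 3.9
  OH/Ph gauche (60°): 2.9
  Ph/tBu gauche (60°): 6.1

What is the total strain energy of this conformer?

This conformer (staggered): Ph(0°)/OH(60°) gauche 2.9; Ph(0°)/NH2(300°) gauche 3.9; CHO(120°)/OH(60°) gauche 2.4; CHO(120°)/tBu(180°) gauche 6.3; Cl(240°)/tBu(180°) gauche 5.4; Cl(240°)/NH2(300°) gauche 2.7 → 23.6 kJ/mol.

23.6 kJ/mol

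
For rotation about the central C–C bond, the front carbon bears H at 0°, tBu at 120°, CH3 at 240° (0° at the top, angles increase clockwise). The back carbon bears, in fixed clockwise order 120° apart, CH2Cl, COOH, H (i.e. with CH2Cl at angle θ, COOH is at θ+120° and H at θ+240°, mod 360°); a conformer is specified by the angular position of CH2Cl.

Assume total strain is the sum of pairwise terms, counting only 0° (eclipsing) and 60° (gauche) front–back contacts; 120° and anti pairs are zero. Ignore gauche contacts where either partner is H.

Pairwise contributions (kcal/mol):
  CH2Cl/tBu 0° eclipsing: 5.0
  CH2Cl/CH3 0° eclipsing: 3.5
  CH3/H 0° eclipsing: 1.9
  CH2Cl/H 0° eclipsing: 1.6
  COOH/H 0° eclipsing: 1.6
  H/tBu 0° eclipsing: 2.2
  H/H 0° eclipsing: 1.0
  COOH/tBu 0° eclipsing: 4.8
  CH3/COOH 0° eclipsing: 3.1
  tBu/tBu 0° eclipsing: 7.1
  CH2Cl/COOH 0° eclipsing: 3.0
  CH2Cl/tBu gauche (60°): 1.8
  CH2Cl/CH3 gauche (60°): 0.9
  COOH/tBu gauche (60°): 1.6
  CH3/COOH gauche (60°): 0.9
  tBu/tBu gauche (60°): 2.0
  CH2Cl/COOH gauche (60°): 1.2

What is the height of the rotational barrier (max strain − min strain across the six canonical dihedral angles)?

CH2Cl at 0° is eclipsed. H at 0° is eclipsed with CH2Cl at 0° (1.6); tBu at 120° is eclipsed with COOH at 120° (4.8); CH3 at 240° is eclipsed with H at 240° (1.9). Total 8.3 kcal/mol.
CH2Cl at 60° is staggered. tBu at 120° is gauche with CH2Cl at 60° (1.8); tBu at 120° is gauche with COOH at 180° (1.6); CH3 at 240° is gauche with COOH at 180° (0.9). Total 4.3 kcal/mol.
CH2Cl at 120° is eclipsed. H at 0° is eclipsed with H at 0° (1.0); tBu at 120° is eclipsed with CH2Cl at 120° (5.0); CH3 at 240° is eclipsed with COOH at 240° (3.1). Total 9.1 kcal/mol.
CH2Cl at 180° is staggered. tBu at 120° is gauche with CH2Cl at 180° (1.8); CH3 at 240° is gauche with CH2Cl at 180° (0.9); CH3 at 240° is gauche with COOH at 300° (0.9). Total 3.6 kcal/mol.
CH2Cl at 240° is eclipsed. H at 0° is eclipsed with COOH at 0° (1.6); tBu at 120° is eclipsed with H at 120° (2.2); CH3 at 240° is eclipsed with CH2Cl at 240° (3.5). Total 7.3 kcal/mol.
CH2Cl at 300° is staggered. tBu at 120° is gauche with COOH at 60° (1.6); CH3 at 240° is gauche with CH2Cl at 300° (0.9). Total 2.5 kcal/mol.
Max at 120° (9.1 kcal/mol), min at 300° (2.5 kcal/mol); barrier = 6.6 kcal/mol.

6.6 kcal/mol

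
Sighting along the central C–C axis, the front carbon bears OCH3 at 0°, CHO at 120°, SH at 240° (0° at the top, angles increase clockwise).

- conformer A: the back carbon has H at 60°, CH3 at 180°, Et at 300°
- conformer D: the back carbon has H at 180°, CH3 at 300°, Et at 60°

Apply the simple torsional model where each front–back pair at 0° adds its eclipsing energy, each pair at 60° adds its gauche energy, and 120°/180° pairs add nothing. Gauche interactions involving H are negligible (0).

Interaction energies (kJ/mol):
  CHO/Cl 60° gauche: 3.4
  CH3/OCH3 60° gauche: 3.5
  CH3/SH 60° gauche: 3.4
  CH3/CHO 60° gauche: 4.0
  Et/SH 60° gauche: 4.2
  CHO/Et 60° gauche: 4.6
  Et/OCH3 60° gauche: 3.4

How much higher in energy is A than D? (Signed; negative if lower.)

+0.1 kJ/mol

A (staggered): OCH3(0°)/Et(300°) gauche 3.4; CHO(120°)/CH3(180°) gauche 4.0; SH(240°)/CH3(180°) gauche 3.4; SH(240°)/Et(300°) gauche 4.2 → 15.0 kJ/mol.
D (staggered): OCH3(0°)/CH3(300°) gauche 3.5; OCH3(0°)/Et(60°) gauche 3.4; CHO(120°)/Et(60°) gauche 4.6; SH(240°)/CH3(300°) gauche 3.4 → 14.9 kJ/mol.
E(A) − E(D) = 15.0 − 14.9 = +0.1 kJ/mol.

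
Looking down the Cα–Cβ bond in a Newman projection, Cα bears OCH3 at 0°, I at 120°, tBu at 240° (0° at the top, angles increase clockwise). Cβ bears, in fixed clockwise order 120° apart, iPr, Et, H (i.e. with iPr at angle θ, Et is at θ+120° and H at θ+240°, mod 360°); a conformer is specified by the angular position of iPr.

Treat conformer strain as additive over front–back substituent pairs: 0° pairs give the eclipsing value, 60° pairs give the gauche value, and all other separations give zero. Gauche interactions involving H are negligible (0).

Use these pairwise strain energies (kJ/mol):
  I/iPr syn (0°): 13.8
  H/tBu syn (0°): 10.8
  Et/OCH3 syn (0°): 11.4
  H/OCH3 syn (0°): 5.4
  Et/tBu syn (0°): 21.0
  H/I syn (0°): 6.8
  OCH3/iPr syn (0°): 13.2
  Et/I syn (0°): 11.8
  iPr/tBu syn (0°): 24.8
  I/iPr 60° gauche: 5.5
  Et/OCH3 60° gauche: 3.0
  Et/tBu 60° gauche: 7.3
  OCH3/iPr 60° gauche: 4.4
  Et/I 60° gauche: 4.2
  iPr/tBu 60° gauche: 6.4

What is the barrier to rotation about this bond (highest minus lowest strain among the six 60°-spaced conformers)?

iPr at 0° is eclipsed. OCH3 at 0° is eclipsed with iPr at 0° (13.2); I at 120° is eclipsed with Et at 120° (11.8); tBu at 240° is eclipsed with H at 240° (10.8). Total 35.8 kJ/mol.
iPr at 60° is staggered. OCH3 at 0° is gauche with iPr at 60° (4.4); I at 120° is gauche with iPr at 60° (5.5); I at 120° is gauche with Et at 180° (4.2); tBu at 240° is gauche with Et at 180° (7.3). Total 21.4 kJ/mol.
iPr at 120° is eclipsed. OCH3 at 0° is eclipsed with H at 0° (5.4); I at 120° is eclipsed with iPr at 120° (13.8); tBu at 240° is eclipsed with Et at 240° (21.0). Total 40.2 kJ/mol.
iPr at 180° is staggered. OCH3 at 0° is gauche with Et at 300° (3.0); I at 120° is gauche with iPr at 180° (5.5); tBu at 240° is gauche with iPr at 180° (6.4); tBu at 240° is gauche with Et at 300° (7.3). Total 22.2 kJ/mol.
iPr at 240° is eclipsed. OCH3 at 0° is eclipsed with Et at 0° (11.4); I at 120° is eclipsed with H at 120° (6.8); tBu at 240° is eclipsed with iPr at 240° (24.8). Total 43.0 kJ/mol.
iPr at 300° is staggered. OCH3 at 0° is gauche with iPr at 300° (4.4); OCH3 at 0° is gauche with Et at 60° (3.0); I at 120° is gauche with Et at 60° (4.2); tBu at 240° is gauche with iPr at 300° (6.4). Total 18.0 kJ/mol.
Max at 240° (43.0 kJ/mol), min at 300° (18.0 kJ/mol); barrier = 25.0 kJ/mol.

25.0 kJ/mol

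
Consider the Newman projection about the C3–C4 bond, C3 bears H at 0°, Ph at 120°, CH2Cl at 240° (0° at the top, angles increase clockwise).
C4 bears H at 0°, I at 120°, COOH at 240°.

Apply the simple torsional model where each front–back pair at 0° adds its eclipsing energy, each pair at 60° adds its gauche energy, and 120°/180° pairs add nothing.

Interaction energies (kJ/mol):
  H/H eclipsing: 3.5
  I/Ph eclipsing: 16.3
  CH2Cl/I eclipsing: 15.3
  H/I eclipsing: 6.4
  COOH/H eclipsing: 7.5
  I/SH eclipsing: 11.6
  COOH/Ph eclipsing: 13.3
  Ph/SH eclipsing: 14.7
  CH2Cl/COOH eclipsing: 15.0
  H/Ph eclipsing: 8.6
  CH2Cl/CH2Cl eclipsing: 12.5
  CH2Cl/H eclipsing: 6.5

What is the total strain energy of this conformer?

34.8 kJ/mol

This conformer (eclipsed): H(0°)/H(0°) eclipsed 3.5; Ph(120°)/I(120°) eclipsed 16.3; CH2Cl(240°)/COOH(240°) eclipsed 15.0 → 34.8 kJ/mol.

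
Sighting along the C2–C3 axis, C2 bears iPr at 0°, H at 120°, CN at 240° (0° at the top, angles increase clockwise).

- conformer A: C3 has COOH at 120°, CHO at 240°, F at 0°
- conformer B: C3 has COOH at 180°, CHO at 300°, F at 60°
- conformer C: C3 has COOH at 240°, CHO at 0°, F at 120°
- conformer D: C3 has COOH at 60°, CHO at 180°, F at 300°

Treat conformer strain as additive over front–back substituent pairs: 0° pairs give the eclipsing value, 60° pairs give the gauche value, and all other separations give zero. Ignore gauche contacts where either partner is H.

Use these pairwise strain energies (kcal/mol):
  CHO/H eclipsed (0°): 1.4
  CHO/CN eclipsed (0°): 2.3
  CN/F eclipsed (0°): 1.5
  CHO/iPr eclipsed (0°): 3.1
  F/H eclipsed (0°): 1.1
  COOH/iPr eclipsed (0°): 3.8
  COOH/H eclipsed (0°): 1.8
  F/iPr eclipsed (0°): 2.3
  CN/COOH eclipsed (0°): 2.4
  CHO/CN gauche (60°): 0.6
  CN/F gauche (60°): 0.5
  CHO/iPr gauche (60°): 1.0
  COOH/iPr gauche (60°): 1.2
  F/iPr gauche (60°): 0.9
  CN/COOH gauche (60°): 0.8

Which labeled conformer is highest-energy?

C

A (eclipsed): iPr(0°)/F(0°) eclipsed 2.3; H(120°)/COOH(120°) eclipsed 1.8; CN(240°)/CHO(240°) eclipsed 2.3 → 6.4 kcal/mol.
B (staggered): iPr(0°)/CHO(300°) gauche 1.0; iPr(0°)/F(60°) gauche 0.9; CN(240°)/COOH(180°) gauche 0.8; CN(240°)/CHO(300°) gauche 0.6 → 3.3 kcal/mol.
C (eclipsed): iPr(0°)/CHO(0°) eclipsed 3.1; H(120°)/F(120°) eclipsed 1.1; CN(240°)/COOH(240°) eclipsed 2.4 → 6.6 kcal/mol.
D (staggered): iPr(0°)/COOH(60°) gauche 1.2; iPr(0°)/F(300°) gauche 0.9; CN(240°)/CHO(180°) gauche 0.6; CN(240°)/F(300°) gauche 0.5 → 3.2 kcal/mol.
C has the highest total (6.6 kcal/mol).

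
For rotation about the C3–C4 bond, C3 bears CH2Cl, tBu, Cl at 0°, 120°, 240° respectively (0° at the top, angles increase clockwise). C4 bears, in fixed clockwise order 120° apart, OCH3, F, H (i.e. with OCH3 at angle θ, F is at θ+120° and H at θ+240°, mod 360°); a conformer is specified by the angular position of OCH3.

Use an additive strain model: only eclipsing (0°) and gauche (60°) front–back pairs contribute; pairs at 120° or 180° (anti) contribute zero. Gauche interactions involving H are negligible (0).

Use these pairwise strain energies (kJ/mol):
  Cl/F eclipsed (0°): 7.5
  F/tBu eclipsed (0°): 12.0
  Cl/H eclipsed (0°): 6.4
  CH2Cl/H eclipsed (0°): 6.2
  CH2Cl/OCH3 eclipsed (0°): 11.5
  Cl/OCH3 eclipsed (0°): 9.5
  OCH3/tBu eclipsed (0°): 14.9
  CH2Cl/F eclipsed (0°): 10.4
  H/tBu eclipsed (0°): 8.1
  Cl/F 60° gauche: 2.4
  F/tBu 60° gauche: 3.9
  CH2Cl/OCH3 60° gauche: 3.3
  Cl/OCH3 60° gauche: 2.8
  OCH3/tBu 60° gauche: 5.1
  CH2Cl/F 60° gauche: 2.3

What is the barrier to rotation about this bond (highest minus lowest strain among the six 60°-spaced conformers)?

17.6 kJ/mol

OCH3 at 0° (eclipsed): CH2Cl–OCH3 eclipsed, tBu–F eclipsed, Cl–H eclipsed; 11.5 + 12.0 + 6.4 = 29.9 kJ/mol.
OCH3 at 60° (staggered): CH2Cl–OCH3 gauche, tBu–OCH3 gauche, tBu–F gauche, Cl–F gauche; 3.3 + 5.1 + 3.9 + 2.4 = 14.7 kJ/mol.
OCH3 at 120° (eclipsed): CH2Cl–H eclipsed, tBu–OCH3 eclipsed, Cl–F eclipsed; 6.2 + 14.9 + 7.5 = 28.6 kJ/mol.
OCH3 at 180° (staggered): CH2Cl–F gauche, tBu–OCH3 gauche, Cl–OCH3 gauche, Cl–F gauche; 2.3 + 5.1 + 2.8 + 2.4 = 12.6 kJ/mol.
OCH3 at 240° (eclipsed): CH2Cl–F eclipsed, tBu–H eclipsed, Cl–OCH3 eclipsed; 10.4 + 8.1 + 9.5 = 28.0 kJ/mol.
OCH3 at 300° (staggered): CH2Cl–OCH3 gauche, CH2Cl–F gauche, tBu–F gauche, Cl–OCH3 gauche; 3.3 + 2.3 + 3.9 + 2.8 = 12.3 kJ/mol.
Max at 0° (29.9 kJ/mol), min at 300° (12.3 kJ/mol); barrier = 17.6 kJ/mol.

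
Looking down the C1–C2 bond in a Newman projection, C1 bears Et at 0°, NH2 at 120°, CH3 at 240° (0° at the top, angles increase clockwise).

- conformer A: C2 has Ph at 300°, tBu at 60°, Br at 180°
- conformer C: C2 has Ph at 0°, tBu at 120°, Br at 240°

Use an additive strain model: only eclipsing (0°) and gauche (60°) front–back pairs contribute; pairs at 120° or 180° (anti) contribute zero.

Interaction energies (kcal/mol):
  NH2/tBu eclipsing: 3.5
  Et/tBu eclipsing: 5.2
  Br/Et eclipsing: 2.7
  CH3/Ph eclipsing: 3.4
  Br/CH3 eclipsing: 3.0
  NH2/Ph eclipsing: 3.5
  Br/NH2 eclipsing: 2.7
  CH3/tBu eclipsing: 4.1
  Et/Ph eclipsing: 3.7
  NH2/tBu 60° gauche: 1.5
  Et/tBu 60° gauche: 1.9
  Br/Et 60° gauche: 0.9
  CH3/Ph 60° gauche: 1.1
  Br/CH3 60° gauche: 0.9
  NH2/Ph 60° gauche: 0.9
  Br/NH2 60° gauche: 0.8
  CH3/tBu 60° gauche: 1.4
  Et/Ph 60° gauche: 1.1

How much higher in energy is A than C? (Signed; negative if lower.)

A (staggered): Et–Ph gauche, Et–tBu gauche, NH2–tBu gauche, NH2–Br gauche, CH3–Ph gauche, CH3–Br gauche; 1.1 + 1.9 + 1.5 + 0.8 + 1.1 + 0.9 = 7.3 kcal/mol.
C (eclipsed): Et–Ph eclipsed, NH2–tBu eclipsed, CH3–Br eclipsed; 3.7 + 3.5 + 3.0 = 10.2 kcal/mol.
E(A) − E(C) = 7.3 − 10.2 = -2.9 kcal/mol.

-2.9 kcal/mol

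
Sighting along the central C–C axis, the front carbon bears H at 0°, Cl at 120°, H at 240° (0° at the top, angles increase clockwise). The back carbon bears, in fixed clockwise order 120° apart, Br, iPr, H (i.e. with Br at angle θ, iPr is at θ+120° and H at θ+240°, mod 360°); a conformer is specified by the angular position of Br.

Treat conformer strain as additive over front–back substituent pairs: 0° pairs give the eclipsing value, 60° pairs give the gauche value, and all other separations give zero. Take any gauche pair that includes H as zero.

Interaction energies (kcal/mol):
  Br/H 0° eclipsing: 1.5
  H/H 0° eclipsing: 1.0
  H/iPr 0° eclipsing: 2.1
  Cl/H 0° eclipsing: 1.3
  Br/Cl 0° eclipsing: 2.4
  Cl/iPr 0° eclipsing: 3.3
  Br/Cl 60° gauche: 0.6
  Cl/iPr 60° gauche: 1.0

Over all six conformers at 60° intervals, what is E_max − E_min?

5.2 kcal/mol

Br at 0° (eclipsed): H(0°)/Br(0°) eclipsed 1.5; Cl(120°)/iPr(120°) eclipsed 3.3; H(240°)/H(240°) eclipsed 1.0 → 5.8 kcal/mol.
Br at 60° (staggered): Cl(120°)/Br(60°) gauche 0.6; Cl(120°)/iPr(180°) gauche 1.0 → 1.6 kcal/mol.
Br at 120° (eclipsed): H(0°)/H(0°) eclipsed 1.0; Cl(120°)/Br(120°) eclipsed 2.4; H(240°)/iPr(240°) eclipsed 2.1 → 5.5 kcal/mol.
Br at 180° (staggered): Cl(120°)/Br(180°) gauche 0.6 → 0.6 kcal/mol.
Br at 240° (eclipsed): H(0°)/iPr(0°) eclipsed 2.1; Cl(120°)/H(120°) eclipsed 1.3; H(240°)/Br(240°) eclipsed 1.5 → 4.9 kcal/mol.
Br at 300° (staggered): Cl(120°)/iPr(60°) gauche 1.0 → 1.0 kcal/mol.
Max at 0° (5.8 kcal/mol), min at 180° (0.6 kcal/mol); barrier = 5.2 kcal/mol.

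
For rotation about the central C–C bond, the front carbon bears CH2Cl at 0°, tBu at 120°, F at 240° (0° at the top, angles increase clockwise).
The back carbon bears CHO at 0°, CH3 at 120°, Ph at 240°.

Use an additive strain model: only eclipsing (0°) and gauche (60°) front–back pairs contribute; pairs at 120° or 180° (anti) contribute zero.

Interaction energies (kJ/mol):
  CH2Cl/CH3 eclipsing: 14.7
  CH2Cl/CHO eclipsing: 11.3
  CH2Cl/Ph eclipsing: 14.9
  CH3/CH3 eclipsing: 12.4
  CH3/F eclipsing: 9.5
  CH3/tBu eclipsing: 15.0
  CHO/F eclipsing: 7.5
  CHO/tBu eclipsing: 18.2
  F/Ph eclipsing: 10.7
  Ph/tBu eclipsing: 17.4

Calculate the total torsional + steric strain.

This conformer (eclipsed): CH2Cl–CHO eclipsed, tBu–CH3 eclipsed, F–Ph eclipsed; 11.3 + 15.0 + 10.7 = 37.0 kJ/mol.

37.0 kJ/mol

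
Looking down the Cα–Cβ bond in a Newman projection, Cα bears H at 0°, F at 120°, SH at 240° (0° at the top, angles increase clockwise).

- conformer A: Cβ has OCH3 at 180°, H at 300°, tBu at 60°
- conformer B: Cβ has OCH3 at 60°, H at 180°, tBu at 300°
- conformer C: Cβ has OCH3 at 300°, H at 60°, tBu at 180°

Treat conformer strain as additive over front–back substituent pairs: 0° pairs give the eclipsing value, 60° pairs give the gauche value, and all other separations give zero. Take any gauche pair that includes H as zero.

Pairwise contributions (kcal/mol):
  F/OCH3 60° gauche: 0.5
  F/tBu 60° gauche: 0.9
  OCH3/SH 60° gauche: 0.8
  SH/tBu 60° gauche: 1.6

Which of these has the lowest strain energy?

B

A is staggered. F at 120° is gauche with OCH3 at 180° (0.5); F at 120° is gauche with tBu at 60° (0.9); SH at 240° is gauche with OCH3 at 180° (0.8). Total 2.2 kcal/mol.
B is staggered. F at 120° is gauche with OCH3 at 60° (0.5); SH at 240° is gauche with tBu at 300° (1.6). Total 2.1 kcal/mol.
C is staggered. F at 120° is gauche with tBu at 180° (0.9); SH at 240° is gauche with OCH3 at 300° (0.8); SH at 240° is gauche with tBu at 180° (1.6). Total 3.3 kcal/mol.
B has the lowest total (2.1 kcal/mol).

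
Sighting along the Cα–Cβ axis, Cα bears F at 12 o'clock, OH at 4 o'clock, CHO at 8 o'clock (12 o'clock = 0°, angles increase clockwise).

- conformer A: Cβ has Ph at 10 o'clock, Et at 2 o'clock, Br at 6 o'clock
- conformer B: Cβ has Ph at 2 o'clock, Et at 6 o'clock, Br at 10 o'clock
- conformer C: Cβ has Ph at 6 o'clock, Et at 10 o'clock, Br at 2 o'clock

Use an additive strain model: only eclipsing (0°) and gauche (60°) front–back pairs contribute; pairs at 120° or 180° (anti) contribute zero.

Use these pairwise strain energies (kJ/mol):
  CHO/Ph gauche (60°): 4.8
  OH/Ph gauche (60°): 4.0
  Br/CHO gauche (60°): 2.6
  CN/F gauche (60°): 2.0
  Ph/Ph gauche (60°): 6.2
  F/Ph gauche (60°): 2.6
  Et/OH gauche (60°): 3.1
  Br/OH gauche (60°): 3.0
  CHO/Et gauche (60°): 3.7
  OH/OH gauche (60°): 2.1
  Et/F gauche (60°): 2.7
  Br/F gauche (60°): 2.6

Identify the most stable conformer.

B

A (staggered): F–Ph gauche, F–Et gauche, OH–Et gauche, OH–Br gauche, CHO–Ph gauche, CHO–Br gauche; 2.6 + 2.7 + 3.1 + 3.0 + 4.8 + 2.6 = 18.8 kJ/mol.
B (staggered): F–Ph gauche, F–Br gauche, OH–Ph gauche, OH–Et gauche, CHO–Et gauche, CHO–Br gauche; 2.6 + 2.6 + 4.0 + 3.1 + 3.7 + 2.6 = 18.6 kJ/mol.
C (staggered): F–Et gauche, F–Br gauche, OH–Ph gauche, OH–Br gauche, CHO–Ph gauche, CHO–Et gauche; 2.7 + 2.6 + 4.0 + 3.0 + 4.8 + 3.7 = 20.8 kJ/mol.
B has the lowest total (18.6 kJ/mol).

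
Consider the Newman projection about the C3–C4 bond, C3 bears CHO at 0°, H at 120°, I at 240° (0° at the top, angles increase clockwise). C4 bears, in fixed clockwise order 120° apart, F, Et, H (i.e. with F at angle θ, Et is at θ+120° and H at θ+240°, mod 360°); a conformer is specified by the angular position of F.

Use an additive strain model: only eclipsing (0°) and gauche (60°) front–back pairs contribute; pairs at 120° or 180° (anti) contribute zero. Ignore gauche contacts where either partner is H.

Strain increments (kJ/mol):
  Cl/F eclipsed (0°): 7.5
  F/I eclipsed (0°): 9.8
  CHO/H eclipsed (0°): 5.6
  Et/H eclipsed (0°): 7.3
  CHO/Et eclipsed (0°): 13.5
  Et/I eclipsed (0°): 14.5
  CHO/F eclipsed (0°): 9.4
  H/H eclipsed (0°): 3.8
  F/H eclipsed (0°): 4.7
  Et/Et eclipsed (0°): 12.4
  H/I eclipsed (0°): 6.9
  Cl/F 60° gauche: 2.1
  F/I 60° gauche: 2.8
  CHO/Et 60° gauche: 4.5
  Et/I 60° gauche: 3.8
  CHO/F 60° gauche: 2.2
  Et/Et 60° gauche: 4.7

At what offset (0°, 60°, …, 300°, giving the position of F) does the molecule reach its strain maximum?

F at 0° (eclipsed): CHO–F eclipsed, H–Et eclipsed, I–H eclipsed; 9.4 + 7.3 + 6.9 = 23.6 kJ/mol.
F at 60° (staggered): CHO–F gauche, I–Et gauche; 2.2 + 3.8 = 6.0 kJ/mol.
F at 120° (eclipsed): CHO–H eclipsed, H–F eclipsed, I–Et eclipsed; 5.6 + 4.7 + 14.5 = 24.8 kJ/mol.
F at 180° (staggered): CHO–Et gauche, I–F gauche, I–Et gauche; 4.5 + 2.8 + 3.8 = 11.1 kJ/mol.
F at 240° (eclipsed): CHO–Et eclipsed, H–H eclipsed, I–F eclipsed; 13.5 + 3.8 + 9.8 = 27.1 kJ/mol.
F at 300° (staggered): CHO–F gauche, CHO–Et gauche, I–F gauche; 2.2 + 4.5 + 2.8 = 9.5 kJ/mol.
The maximum (27.1 kJ/mol) occurs with F at 240°.

240°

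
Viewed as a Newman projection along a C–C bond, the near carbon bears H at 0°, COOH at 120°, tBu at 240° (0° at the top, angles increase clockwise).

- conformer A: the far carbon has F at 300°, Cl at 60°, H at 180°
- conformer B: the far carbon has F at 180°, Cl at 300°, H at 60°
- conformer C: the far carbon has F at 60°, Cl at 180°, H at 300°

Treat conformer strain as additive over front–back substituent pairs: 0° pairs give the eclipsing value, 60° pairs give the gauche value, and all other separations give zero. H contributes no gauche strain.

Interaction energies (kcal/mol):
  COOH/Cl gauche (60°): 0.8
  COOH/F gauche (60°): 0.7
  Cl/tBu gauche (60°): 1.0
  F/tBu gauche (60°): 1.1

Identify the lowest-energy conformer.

A

A (staggered): COOH(120°)/Cl(60°) gauche 0.8; tBu(240°)/F(300°) gauche 1.1 → 1.9 kcal/mol.
B (staggered): COOH(120°)/F(180°) gauche 0.7; tBu(240°)/F(180°) gauche 1.1; tBu(240°)/Cl(300°) gauche 1.0 → 2.8 kcal/mol.
C (staggered): COOH(120°)/F(60°) gauche 0.7; COOH(120°)/Cl(180°) gauche 0.8; tBu(240°)/Cl(180°) gauche 1.0 → 2.5 kcal/mol.
A has the lowest total (1.9 kcal/mol).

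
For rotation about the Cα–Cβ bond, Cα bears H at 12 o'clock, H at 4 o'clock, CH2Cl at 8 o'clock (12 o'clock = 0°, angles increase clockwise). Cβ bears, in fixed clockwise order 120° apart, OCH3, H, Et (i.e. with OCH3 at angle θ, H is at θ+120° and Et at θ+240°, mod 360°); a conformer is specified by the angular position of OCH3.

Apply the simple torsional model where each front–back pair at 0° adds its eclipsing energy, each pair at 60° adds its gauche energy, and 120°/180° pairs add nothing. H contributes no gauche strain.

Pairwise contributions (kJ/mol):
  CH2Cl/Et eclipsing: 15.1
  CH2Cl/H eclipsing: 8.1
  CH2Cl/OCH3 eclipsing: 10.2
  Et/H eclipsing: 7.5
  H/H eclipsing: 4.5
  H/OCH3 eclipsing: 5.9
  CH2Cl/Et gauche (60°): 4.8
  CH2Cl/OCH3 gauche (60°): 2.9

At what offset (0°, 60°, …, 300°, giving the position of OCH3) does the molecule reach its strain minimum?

OCH3 at 0° (eclipsed): H–OCH3 eclipsed, H–H eclipsed, CH2Cl–Et eclipsed; 5.9 + 4.5 + 15.1 = 25.5 kJ/mol.
OCH3 at 60° (staggered): CH2Cl–Et gauche; 4.8 = 4.8 kJ/mol.
OCH3 at 120° (eclipsed): H–Et eclipsed, H–OCH3 eclipsed, CH2Cl–H eclipsed; 7.5 + 5.9 + 8.1 = 21.5 kJ/mol.
OCH3 at 180° (staggered): CH2Cl–OCH3 gauche; 2.9 = 2.9 kJ/mol.
OCH3 at 240° (eclipsed): H–H eclipsed, H–Et eclipsed, CH2Cl–OCH3 eclipsed; 4.5 + 7.5 + 10.2 = 22.2 kJ/mol.
OCH3 at 300° (staggered): CH2Cl–OCH3 gauche, CH2Cl–Et gauche; 2.9 + 4.8 = 7.7 kJ/mol.
The minimum (2.9 kJ/mol) occurs with OCH3 at 180°.

180°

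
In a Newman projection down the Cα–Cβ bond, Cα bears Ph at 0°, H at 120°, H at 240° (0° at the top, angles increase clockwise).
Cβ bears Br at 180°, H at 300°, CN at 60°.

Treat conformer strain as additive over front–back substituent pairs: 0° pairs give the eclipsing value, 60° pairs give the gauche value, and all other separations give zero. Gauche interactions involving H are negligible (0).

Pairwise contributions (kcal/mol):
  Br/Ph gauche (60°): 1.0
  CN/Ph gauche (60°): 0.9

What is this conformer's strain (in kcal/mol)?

This conformer (staggered): Ph(0°)/CN(60°) gauche 0.9 → 0.9 kcal/mol.

0.9 kcal/mol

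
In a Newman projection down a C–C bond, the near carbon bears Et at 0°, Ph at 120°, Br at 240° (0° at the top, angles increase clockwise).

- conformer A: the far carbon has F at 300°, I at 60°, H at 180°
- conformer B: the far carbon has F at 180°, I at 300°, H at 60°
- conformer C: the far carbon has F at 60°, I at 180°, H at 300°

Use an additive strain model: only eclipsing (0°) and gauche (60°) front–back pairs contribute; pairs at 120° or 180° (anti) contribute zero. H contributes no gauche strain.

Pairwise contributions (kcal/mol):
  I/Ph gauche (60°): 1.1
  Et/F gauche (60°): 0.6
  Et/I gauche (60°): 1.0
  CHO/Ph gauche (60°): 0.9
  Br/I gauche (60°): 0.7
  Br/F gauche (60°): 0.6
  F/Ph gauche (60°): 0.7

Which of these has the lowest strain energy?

B

A (staggered): Et–F gauche, Et–I gauche, Ph–I gauche, Br–F gauche; 0.6 + 1.0 + 1.1 + 0.6 = 3.3 kcal/mol.
B (staggered): Et–I gauche, Ph–F gauche, Br–F gauche, Br–I gauche; 1.0 + 0.7 + 0.6 + 0.7 = 3.0 kcal/mol.
C (staggered): Et–F gauche, Ph–F gauche, Ph–I gauche, Br–I gauche; 0.6 + 0.7 + 1.1 + 0.7 = 3.1 kcal/mol.
B has the lowest total (3.0 kcal/mol).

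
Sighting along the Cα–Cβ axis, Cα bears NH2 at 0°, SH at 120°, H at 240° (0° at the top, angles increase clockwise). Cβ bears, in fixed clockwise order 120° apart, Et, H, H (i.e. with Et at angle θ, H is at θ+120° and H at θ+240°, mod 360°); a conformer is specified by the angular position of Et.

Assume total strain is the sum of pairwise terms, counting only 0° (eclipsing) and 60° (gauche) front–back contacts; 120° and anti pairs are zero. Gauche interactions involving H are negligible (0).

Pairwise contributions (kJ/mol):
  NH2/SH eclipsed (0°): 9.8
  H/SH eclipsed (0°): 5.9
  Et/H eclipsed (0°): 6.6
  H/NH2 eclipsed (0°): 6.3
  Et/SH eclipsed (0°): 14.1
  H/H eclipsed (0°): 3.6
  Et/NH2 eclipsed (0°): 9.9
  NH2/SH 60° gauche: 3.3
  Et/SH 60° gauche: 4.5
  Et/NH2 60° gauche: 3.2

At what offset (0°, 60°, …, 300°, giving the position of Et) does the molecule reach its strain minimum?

Et at 0° is eclipsed. NH2 at 0° is eclipsed with Et at 0° (9.9); SH at 120° is eclipsed with H at 120° (5.9); H at 240° is eclipsed with H at 240° (3.6). Total 19.4 kJ/mol.
Et at 60° is staggered. NH2 at 0° is gauche with Et at 60° (3.2); SH at 120° is gauche with Et at 60° (4.5). Total 7.7 kJ/mol.
Et at 120° is eclipsed. NH2 at 0° is eclipsed with H at 0° (6.3); SH at 120° is eclipsed with Et at 120° (14.1); H at 240° is eclipsed with H at 240° (3.6). Total 24.0 kJ/mol.
Et at 180° is staggered. SH at 120° is gauche with Et at 180° (4.5). Total 4.5 kJ/mol.
Et at 240° is eclipsed. NH2 at 0° is eclipsed with H at 0° (6.3); SH at 120° is eclipsed with H at 120° (5.9); H at 240° is eclipsed with Et at 240° (6.6). Total 18.8 kJ/mol.
Et at 300° is staggered. NH2 at 0° is gauche with Et at 300° (3.2). Total 3.2 kJ/mol.
The minimum (3.2 kJ/mol) occurs with Et at 300°.

300°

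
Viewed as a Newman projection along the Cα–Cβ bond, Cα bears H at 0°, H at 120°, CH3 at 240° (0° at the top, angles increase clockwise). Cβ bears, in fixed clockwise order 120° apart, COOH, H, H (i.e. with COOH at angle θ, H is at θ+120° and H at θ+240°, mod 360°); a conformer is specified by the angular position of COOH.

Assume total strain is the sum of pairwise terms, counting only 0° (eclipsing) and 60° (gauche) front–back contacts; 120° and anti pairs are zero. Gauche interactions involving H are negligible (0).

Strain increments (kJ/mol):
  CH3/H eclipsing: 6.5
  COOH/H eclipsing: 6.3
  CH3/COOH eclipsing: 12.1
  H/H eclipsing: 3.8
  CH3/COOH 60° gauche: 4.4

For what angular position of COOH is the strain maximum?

COOH at 0° (eclipsed): H(0°)/COOH(0°) eclipsed 6.3; H(120°)/H(120°) eclipsed 3.8; CH3(240°)/H(240°) eclipsed 6.5 → 16.6 kJ/mol.
COOH at 60° (staggered): no non-H gauche contacts → 0.0 kJ/mol.
COOH at 120° (eclipsed): H(0°)/H(0°) eclipsed 3.8; H(120°)/COOH(120°) eclipsed 6.3; CH3(240°)/H(240°) eclipsed 6.5 → 16.6 kJ/mol.
COOH at 180° (staggered): CH3(240°)/COOH(180°) gauche 4.4 → 4.4 kJ/mol.
COOH at 240° (eclipsed): H(0°)/H(0°) eclipsed 3.8; H(120°)/H(120°) eclipsed 3.8; CH3(240°)/COOH(240°) eclipsed 12.1 → 19.7 kJ/mol.
COOH at 300° (staggered): CH3(240°)/COOH(300°) gauche 4.4 → 4.4 kJ/mol.
The maximum (19.7 kJ/mol) occurs with COOH at 240°.

240°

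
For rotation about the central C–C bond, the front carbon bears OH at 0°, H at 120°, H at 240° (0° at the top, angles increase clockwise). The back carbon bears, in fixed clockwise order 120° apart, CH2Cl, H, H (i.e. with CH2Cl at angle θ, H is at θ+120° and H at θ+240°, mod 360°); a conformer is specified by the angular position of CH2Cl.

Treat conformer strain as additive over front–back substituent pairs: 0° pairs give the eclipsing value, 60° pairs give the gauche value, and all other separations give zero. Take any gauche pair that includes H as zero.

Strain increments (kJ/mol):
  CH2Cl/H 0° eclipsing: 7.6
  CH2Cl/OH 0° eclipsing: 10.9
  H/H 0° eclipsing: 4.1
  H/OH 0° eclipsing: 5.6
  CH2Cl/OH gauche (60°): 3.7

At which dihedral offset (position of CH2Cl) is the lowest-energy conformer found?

CH2Cl at 0° (eclipsed): OH(0°)/CH2Cl(0°) eclipsed 10.9; H(120°)/H(120°) eclipsed 4.1; H(240°)/H(240°) eclipsed 4.1 → 19.1 kJ/mol.
CH2Cl at 60° (staggered): OH(0°)/CH2Cl(60°) gauche 3.7 → 3.7 kJ/mol.
CH2Cl at 120° (eclipsed): OH(0°)/H(0°) eclipsed 5.6; H(120°)/CH2Cl(120°) eclipsed 7.6; H(240°)/H(240°) eclipsed 4.1 → 17.3 kJ/mol.
CH2Cl at 180° (staggered): no non-H gauche contacts → 0.0 kJ/mol.
CH2Cl at 240° (eclipsed): OH(0°)/H(0°) eclipsed 5.6; H(120°)/H(120°) eclipsed 4.1; H(240°)/CH2Cl(240°) eclipsed 7.6 → 17.3 kJ/mol.
CH2Cl at 300° (staggered): OH(0°)/CH2Cl(300°) gauche 3.7 → 3.7 kJ/mol.
The minimum (0.0 kJ/mol) occurs with CH2Cl at 180°.

180°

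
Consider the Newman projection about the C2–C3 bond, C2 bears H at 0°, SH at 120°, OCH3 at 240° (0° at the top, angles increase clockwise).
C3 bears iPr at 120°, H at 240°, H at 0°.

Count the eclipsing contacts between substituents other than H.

Non-H eclipsing pairs: SH(120°)/iPr(120°) — 1 interaction.

1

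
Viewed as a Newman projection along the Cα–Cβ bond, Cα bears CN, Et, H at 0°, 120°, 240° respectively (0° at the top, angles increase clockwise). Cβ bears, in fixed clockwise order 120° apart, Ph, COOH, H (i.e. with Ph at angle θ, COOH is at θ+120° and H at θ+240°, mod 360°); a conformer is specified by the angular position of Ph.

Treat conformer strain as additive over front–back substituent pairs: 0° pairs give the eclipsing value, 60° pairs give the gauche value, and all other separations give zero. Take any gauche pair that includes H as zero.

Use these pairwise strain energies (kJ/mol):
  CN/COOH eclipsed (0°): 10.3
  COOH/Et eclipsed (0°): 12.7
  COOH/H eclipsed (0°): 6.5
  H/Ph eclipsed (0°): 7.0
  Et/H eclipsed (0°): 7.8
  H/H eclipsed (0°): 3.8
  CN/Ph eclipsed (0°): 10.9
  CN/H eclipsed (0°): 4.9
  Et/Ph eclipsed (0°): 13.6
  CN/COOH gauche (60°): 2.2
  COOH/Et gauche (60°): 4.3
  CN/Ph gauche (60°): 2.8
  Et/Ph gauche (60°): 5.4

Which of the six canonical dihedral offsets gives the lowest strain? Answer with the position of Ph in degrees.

180°

Ph at 0° (eclipsed): CN(0°)/Ph(0°) eclipsed 10.9; Et(120°)/COOH(120°) eclipsed 12.7; H(240°)/H(240°) eclipsed 3.8 → 27.4 kJ/mol.
Ph at 60° (staggered): CN(0°)/Ph(60°) gauche 2.8; Et(120°)/Ph(60°) gauche 5.4; Et(120°)/COOH(180°) gauche 4.3 → 12.5 kJ/mol.
Ph at 120° (eclipsed): CN(0°)/H(0°) eclipsed 4.9; Et(120°)/Ph(120°) eclipsed 13.6; H(240°)/COOH(240°) eclipsed 6.5 → 25.0 kJ/mol.
Ph at 180° (staggered): CN(0°)/COOH(300°) gauche 2.2; Et(120°)/Ph(180°) gauche 5.4 → 7.6 kJ/mol.
Ph at 240° (eclipsed): CN(0°)/COOH(0°) eclipsed 10.3; Et(120°)/H(120°) eclipsed 7.8; H(240°)/Ph(240°) eclipsed 7.0 → 25.1 kJ/mol.
Ph at 300° (staggered): CN(0°)/Ph(300°) gauche 2.8; CN(0°)/COOH(60°) gauche 2.2; Et(120°)/COOH(60°) gauche 4.3 → 9.3 kJ/mol.
The minimum (7.6 kJ/mol) occurs with Ph at 180°.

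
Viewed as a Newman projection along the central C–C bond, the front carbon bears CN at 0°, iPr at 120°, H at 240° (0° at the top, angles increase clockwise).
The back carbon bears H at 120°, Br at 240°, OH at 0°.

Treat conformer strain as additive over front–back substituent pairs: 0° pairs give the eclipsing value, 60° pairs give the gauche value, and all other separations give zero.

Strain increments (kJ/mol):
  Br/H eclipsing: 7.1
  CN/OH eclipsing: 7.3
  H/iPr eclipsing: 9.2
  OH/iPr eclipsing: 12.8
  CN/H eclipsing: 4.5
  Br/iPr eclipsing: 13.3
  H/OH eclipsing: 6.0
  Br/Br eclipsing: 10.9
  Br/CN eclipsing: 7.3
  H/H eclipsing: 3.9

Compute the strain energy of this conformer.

This conformer is eclipsed. CN at 0° is eclipsed with OH at 0° (7.3); iPr at 120° is eclipsed with H at 120° (9.2); H at 240° is eclipsed with Br at 240° (7.1). Total 23.6 kJ/mol.

23.6 kJ/mol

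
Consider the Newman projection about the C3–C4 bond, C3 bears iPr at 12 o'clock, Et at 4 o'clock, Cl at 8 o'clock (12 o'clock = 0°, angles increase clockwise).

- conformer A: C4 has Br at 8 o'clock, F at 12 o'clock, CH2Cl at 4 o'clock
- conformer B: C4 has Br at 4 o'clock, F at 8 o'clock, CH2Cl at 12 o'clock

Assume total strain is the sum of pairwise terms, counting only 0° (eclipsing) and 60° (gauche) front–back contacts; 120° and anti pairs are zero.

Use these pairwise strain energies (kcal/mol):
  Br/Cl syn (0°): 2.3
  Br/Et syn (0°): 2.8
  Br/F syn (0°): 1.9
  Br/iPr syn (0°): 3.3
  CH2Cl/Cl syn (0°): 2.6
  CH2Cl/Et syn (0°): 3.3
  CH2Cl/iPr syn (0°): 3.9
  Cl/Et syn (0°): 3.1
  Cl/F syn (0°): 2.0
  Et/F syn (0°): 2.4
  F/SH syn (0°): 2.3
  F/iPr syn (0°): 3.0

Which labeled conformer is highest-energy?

A is eclipsed. iPr at 0° is eclipsed with F at 0° (3.0); Et at 120° is eclipsed with CH2Cl at 120° (3.3); Cl at 240° is eclipsed with Br at 240° (2.3). Total 8.6 kcal/mol.
B is eclipsed. iPr at 0° is eclipsed with CH2Cl at 0° (3.9); Et at 120° is eclipsed with Br at 120° (2.8); Cl at 240° is eclipsed with F at 240° (2.0). Total 8.7 kcal/mol.
B has the highest total (8.7 kcal/mol).

B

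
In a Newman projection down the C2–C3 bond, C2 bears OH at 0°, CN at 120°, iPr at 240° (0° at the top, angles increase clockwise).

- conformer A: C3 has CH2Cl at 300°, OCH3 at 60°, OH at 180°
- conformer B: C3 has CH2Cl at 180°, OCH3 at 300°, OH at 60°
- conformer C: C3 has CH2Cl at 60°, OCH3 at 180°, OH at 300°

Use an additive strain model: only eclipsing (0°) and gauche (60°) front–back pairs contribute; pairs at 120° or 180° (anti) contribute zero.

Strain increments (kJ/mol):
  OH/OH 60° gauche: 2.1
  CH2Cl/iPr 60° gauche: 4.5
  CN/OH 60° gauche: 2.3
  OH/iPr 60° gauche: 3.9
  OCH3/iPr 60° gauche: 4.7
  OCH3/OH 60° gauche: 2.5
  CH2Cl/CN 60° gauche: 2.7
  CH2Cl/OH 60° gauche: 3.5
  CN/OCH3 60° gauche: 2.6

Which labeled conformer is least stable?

C

A is staggered. OH at 0° is gauche with CH2Cl at 300° (3.5); OH at 0° is gauche with OCH3 at 60° (2.5); CN at 120° is gauche with OCH3 at 60° (2.6); CN at 120° is gauche with OH at 180° (2.3); iPr at 240° is gauche with CH2Cl at 300° (4.5); iPr at 240° is gauche with OH at 180° (3.9). Total 19.3 kJ/mol.
B is staggered. OH at 0° is gauche with OCH3 at 300° (2.5); OH at 0° is gauche with OH at 60° (2.1); CN at 120° is gauche with CH2Cl at 180° (2.7); CN at 120° is gauche with OH at 60° (2.3); iPr at 240° is gauche with CH2Cl at 180° (4.5); iPr at 240° is gauche with OCH3 at 300° (4.7). Total 18.8 kJ/mol.
C is staggered. OH at 0° is gauche with CH2Cl at 60° (3.5); OH at 0° is gauche with OH at 300° (2.1); CN at 120° is gauche with CH2Cl at 60° (2.7); CN at 120° is gauche with OCH3 at 180° (2.6); iPr at 240° is gauche with OCH3 at 180° (4.7); iPr at 240° is gauche with OH at 300° (3.9). Total 19.5 kJ/mol.
C has the highest total (19.5 kJ/mol).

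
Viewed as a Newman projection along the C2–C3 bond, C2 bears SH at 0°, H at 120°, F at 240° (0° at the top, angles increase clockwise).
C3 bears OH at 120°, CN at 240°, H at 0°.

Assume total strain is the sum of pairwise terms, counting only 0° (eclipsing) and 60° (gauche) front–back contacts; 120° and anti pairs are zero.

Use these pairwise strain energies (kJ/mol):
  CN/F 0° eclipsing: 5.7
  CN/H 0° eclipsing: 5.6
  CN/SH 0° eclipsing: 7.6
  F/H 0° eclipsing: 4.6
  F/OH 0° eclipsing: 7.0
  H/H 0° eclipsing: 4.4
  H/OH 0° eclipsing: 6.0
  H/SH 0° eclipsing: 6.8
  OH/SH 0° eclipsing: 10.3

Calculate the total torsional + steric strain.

18.5 kJ/mol

This conformer (eclipsed): SH(0°)/H(0°) eclipsed 6.8; H(120°)/OH(120°) eclipsed 6.0; F(240°)/CN(240°) eclipsed 5.7 → 18.5 kJ/mol.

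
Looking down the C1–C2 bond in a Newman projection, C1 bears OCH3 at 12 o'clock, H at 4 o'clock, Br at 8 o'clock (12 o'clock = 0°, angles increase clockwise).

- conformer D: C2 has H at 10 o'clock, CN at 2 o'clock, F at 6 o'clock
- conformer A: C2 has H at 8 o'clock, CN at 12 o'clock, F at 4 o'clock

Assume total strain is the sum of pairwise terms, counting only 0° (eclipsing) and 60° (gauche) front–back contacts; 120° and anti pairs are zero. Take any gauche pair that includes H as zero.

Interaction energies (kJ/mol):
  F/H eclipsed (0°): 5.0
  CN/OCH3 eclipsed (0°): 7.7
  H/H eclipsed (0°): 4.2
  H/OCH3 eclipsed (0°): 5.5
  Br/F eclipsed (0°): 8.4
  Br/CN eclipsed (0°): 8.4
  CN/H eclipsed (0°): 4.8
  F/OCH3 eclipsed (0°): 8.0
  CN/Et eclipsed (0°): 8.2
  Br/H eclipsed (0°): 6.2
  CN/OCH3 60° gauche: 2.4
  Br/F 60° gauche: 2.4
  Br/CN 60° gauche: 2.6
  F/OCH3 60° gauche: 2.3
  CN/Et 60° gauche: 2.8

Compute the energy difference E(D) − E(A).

D is staggered. OCH3 at 0° is gauche with CN at 60° (2.4); Br at 240° is gauche with F at 180° (2.4). Total 4.8 kJ/mol.
A is eclipsed. OCH3 at 0° is eclipsed with CN at 0° (7.7); H at 120° is eclipsed with F at 120° (5.0); Br at 240° is eclipsed with H at 240° (6.2). Total 18.9 kJ/mol.
E(D) − E(A) = 4.8 − 18.9 = -14.1 kJ/mol.

-14.1 kJ/mol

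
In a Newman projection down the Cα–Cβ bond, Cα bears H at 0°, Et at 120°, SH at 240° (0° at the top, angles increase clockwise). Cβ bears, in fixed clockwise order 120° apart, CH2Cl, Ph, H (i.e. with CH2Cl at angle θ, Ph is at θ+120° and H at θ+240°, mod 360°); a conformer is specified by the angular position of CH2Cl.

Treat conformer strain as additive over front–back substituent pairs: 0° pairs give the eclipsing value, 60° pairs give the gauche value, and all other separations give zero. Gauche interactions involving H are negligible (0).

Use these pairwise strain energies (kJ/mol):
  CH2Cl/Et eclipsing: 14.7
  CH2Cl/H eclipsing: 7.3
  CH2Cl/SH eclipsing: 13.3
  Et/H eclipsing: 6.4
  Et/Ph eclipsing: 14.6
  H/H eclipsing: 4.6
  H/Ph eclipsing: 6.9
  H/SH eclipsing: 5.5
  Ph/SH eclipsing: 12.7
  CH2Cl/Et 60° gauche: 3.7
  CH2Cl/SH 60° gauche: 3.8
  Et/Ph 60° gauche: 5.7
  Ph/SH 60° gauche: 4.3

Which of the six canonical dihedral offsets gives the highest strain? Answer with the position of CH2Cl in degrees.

CH2Cl at 0° (eclipsed): H(0°)/CH2Cl(0°) eclipsed 7.3; Et(120°)/Ph(120°) eclipsed 14.6; SH(240°)/H(240°) eclipsed 5.5 → 27.4 kJ/mol.
CH2Cl at 60° (staggered): Et(120°)/CH2Cl(60°) gauche 3.7; Et(120°)/Ph(180°) gauche 5.7; SH(240°)/Ph(180°) gauche 4.3 → 13.7 kJ/mol.
CH2Cl at 120° (eclipsed): H(0°)/H(0°) eclipsed 4.6; Et(120°)/CH2Cl(120°) eclipsed 14.7; SH(240°)/Ph(240°) eclipsed 12.7 → 32.0 kJ/mol.
CH2Cl at 180° (staggered): Et(120°)/CH2Cl(180°) gauche 3.7; SH(240°)/CH2Cl(180°) gauche 3.8; SH(240°)/Ph(300°) gauche 4.3 → 11.8 kJ/mol.
CH2Cl at 240° (eclipsed): H(0°)/Ph(0°) eclipsed 6.9; Et(120°)/H(120°) eclipsed 6.4; SH(240°)/CH2Cl(240°) eclipsed 13.3 → 26.6 kJ/mol.
CH2Cl at 300° (staggered): Et(120°)/Ph(60°) gauche 5.7; SH(240°)/CH2Cl(300°) gauche 3.8 → 9.5 kJ/mol.
The maximum (32.0 kJ/mol) occurs with CH2Cl at 120°.

120°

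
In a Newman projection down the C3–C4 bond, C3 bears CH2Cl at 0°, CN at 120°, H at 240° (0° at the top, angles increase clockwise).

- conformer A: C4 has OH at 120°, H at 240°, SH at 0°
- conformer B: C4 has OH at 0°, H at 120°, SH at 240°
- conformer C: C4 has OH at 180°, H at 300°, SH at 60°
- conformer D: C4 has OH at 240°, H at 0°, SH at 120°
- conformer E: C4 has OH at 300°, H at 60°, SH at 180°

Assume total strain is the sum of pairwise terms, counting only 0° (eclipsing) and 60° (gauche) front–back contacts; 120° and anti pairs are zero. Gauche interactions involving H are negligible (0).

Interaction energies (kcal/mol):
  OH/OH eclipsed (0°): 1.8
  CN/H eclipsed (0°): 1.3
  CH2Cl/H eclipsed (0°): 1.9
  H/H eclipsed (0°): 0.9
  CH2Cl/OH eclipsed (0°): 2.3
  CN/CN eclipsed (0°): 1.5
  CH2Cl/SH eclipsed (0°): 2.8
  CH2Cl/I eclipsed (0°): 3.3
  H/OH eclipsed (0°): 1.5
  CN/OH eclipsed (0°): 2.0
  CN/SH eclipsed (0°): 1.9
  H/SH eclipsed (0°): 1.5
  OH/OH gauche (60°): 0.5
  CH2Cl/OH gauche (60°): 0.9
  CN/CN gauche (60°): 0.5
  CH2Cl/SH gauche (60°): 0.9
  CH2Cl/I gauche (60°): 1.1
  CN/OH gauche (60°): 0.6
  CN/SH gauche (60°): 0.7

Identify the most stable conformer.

E

A (eclipsed): CH2Cl(0°)/SH(0°) eclipsed 2.8; CN(120°)/OH(120°) eclipsed 2.0; H(240°)/H(240°) eclipsed 0.9 → 5.7 kcal/mol.
B (eclipsed): CH2Cl(0°)/OH(0°) eclipsed 2.3; CN(120°)/H(120°) eclipsed 1.3; H(240°)/SH(240°) eclipsed 1.5 → 5.1 kcal/mol.
C (staggered): CH2Cl(0°)/SH(60°) gauche 0.9; CN(120°)/OH(180°) gauche 0.6; CN(120°)/SH(60°) gauche 0.7 → 2.2 kcal/mol.
D (eclipsed): CH2Cl(0°)/H(0°) eclipsed 1.9; CN(120°)/SH(120°) eclipsed 1.9; H(240°)/OH(240°) eclipsed 1.5 → 5.3 kcal/mol.
E (staggered): CH2Cl(0°)/OH(300°) gauche 0.9; CN(120°)/SH(180°) gauche 0.7 → 1.6 kcal/mol.
E has the lowest total (1.6 kcal/mol).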